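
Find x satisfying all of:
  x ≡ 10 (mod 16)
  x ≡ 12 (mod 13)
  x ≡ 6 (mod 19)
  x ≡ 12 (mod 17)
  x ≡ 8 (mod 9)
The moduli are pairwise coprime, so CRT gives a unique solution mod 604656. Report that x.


Product of moduli M = 16 · 13 · 19 · 17 · 9 = 604656.
Merge one congruence at a time:
  Start: x ≡ 10 (mod 16).
  Combine with x ≡ 12 (mod 13); new modulus lcm = 208.
    Write x = 10 + 16·t and substitute into x ≡ 12 (mod 13): 16·t ≡ 12 − 10 = 2 (mod 13).
    Reduce coefficients mod 13: 3·t ≡ 2 (mod 13).
    The inverse of 3 mod 13 is 9 (since 3·9 = 27 = 2·13 + 1), so t ≡ 9·2 = 18 ≡ 5 (mod 13).
    Then x = 10 + 16·5 = 90, valid modulo lcm(16, 13) = 208: x ≡ 90 (mod 208).
  Combine with x ≡ 6 (mod 19); new modulus lcm = 3952.
    Write x = 90 + 208·t and substitute into x ≡ 6 (mod 19): 208·t ≡ 6 − 90 = -84 (mod 19).
    Reduce coefficients mod 19: 18·t ≡ 11 (mod 19).
    The inverse of 18 mod 19 is 18 (since 18·18 = 324 = 17·19 + 1), so t ≡ 18·11 = 198 ≡ 8 (mod 19).
    Then x = 90 + 208·8 = 1754, valid modulo lcm(208, 19) = 3952: x ≡ 1754 (mod 3952).
  Combine with x ≡ 12 (mod 17); new modulus lcm = 67184.
    Write x = 1754 + 3952·t and substitute into x ≡ 12 (mod 17): 3952·t ≡ 12 − 1754 = -1742 (mod 17).
    Reduce coefficients mod 17: 8·t ≡ 9 (mod 17).
    The inverse of 8 mod 17 is 15 (since 8·15 = 120 = 7·17 + 1), so t ≡ 15·9 = 135 ≡ 16 (mod 17).
    Then x = 1754 + 3952·16 = 64986, valid modulo lcm(3952, 17) = 67184: x ≡ 64986 (mod 67184).
  Combine with x ≡ 8 (mod 9); new modulus lcm = 604656.
    Write x = 64986 + 67184·t and substitute into x ≡ 8 (mod 9): 67184·t ≡ 8 − 64986 = -64978 (mod 9).
    Reduce coefficients mod 9: 8·t ≡ 2 (mod 9).
    The inverse of 8 mod 9 is 8 (since 8·8 = 64 = 7·9 + 1), so t ≡ 8·2 = 16 ≡ 7 (mod 9).
    Then x = 64986 + 67184·7 = 535274, valid modulo lcm(67184, 9) = 604656: x ≡ 535274 (mod 604656).
Verify against each original: 535274 mod 16 = 10, 535274 mod 13 = 12, 535274 mod 19 = 6, 535274 mod 17 = 12, 535274 mod 9 = 8.

x ≡ 535274 (mod 604656).


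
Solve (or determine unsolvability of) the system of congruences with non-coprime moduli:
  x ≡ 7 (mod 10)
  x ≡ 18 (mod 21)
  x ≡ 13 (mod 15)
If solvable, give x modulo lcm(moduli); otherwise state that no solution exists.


Moduli 10, 21, 15 are not pairwise coprime, so CRT works modulo lcm(m_i) when all pairwise compatibility conditions hold.
Pairwise compatibility: gcd(m_i, m_j) must divide a_i - a_j for every pair.
Merge one congruence at a time:
  Start: x ≡ 7 (mod 10).
  Combine with x ≡ 18 (mod 21): gcd(10, 21) = 1; 18 - 7 = 11, which IS divisible by 1, so compatible.
    Write x = 7 + 10·t and substitute into x ≡ 18 (mod 21): 10·t ≡ 18 − 7 = 11 (mod 21).
    The inverse of 10 mod 21 is 19 (since 10·19 = 190 = 9·21 + 1), so t ≡ 19·11 = 209 ≡ 20 (mod 21).
    Then x = 7 + 10·20 = 207, valid modulo lcm(10, 21) = 210: x ≡ 207 (mod 210).
  Combine with x ≡ 13 (mod 15): gcd(210, 15) = 15, and 13 - 207 = -194 is NOT divisible by 15.
    ⇒ system is inconsistent (no integer solution).

No solution (the system is inconsistent).


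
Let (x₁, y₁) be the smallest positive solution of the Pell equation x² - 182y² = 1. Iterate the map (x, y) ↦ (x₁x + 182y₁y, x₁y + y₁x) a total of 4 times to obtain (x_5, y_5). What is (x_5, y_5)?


Step 1: Find the fundamental solution (x₁, y₁) of x² - 182y² = 1.
  Expand √182 as a continued fraction. a₀ = ⌊√182⌋ = 13; iterate m_{k+1} = d_k·a_k − m_k, d_{k+1} = (182 − m_{k+1}²)/d_k, a_{k+1} = ⌊(a₀ + m_{k+1})/d_{k+1}⌋ (starting m₀ = 0, d₀ = 1), with convergents p_k = a_k·p_{k-1} + p_{k-2}, q_k = a_k·q_{k-1} + q_{k-2} (p₋₁ = 1, q₋₁ = 0):
  k = 0: a₀ = 13; p₀/q₀ = 13/1; p₀² − 182·q₀² = 169 − 182 = -13.
  k = 1: m = 13, d = 13, a = ⌊(13 + 13)/13⌋ = 2; p/q = (2·13 + 1)/(2·1 + 0) = 27/2; p² − 182·q² = 729 − 728 = 1.
  The first convergent with p² − 182·q² = 1 gives the fundamental solution (x₁, y₁) = (27, 2).
Step 2: Apply the recurrence (x_{n+1}, y_{n+1}) = (x₁x_n + 182y₁y_n, x₁y_n + y₁x_n) repeatedly.
  From (x_1, y_1) = (27, 2): x_2 = 27·27 + 182·2·2 = 1457; y_2 = 27·2 + 2·27 = 108.
  From (x_2, y_2) = (1457, 108): x_3 = 27·1457 + 182·2·108 = 78651; y_3 = 27·108 + 2·1457 = 5830.
  From (x_3, y_3) = (78651, 5830): x_4 = 27·78651 + 182·2·5830 = 4245697; y_4 = 27·5830 + 2·78651 = 314712.
  From (x_4, y_4) = (4245697, 314712): x_5 = 27·4245697 + 182·2·314712 = 229188987; y_5 = 27·314712 + 2·4245697 = 16988618.
Step 3: Verify x_5² - 182·y_5² = 52527591762086169 - 52527591762086168 = 1 (should be 1). ✓

(x_1, y_1) = (27, 2); (x_5, y_5) = (229188987, 16988618).


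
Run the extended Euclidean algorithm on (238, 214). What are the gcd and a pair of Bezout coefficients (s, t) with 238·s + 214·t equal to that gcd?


Euclidean algorithm on (238, 214) — divide until remainder is 0:
  238 = 1 · 214 + 24
  214 = 8 · 24 + 22
  24 = 1 · 22 + 2
  22 = 11 · 2 + 0
gcd(238, 214) = 2.
Track Bezout coefficients alongside the remainders: start with r₀ = 238 = a·1 + b·0 (s = 1, t = 0) and r₁ = 214 = a·0 + b·1 (s = 0, t = 1); each new remainder r_{k+1} = r_{k-1} − q_k·r_k inherits s_{k+1} = s_{k-1} − q_k·s_k, t_{k+1} = t_{k-1} − q_k·t_k, so r_k = a·s_k + b·t_k at every step:
  q = 1: r = 24, s = 1 − 1·0 = 1, t = 0 − 1·1 = -1  (check: 238·1 + 214·(-1) = 24)
  q = 8: r = 22, s = 0 − 8·1 = -8, t = 1 − 8·(-1) = 9  (check: 238·(-8) + 214·9 = 22)
  q = 1: r = 2, s = 1 − 1·(-8) = 9, t = -1 − 1·9 = -10  (check: 238·9 + 214·(-10) = 2)
The row with r = 2 (the gcd) gives the Bezout coefficients s = 9, t = -10.
Result: 238 · (9) + 214 · (-10) = 2.

gcd(238, 214) = 2; s = 9, t = -10 (check: 238·9 + 214·(-10) = 2).


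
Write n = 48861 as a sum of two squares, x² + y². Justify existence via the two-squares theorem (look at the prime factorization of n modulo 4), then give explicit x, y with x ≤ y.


Step 1: Factor n = 48861 = 3^2 · 61 · 89.
Step 2: Check the mod-4 condition on each prime factor: 3 ≡ 3 (mod 4), exponent 2 (must be even); 61 ≡ 1 (mod 4), exponent 1; 89 ≡ 1 (mod 4), exponent 1.
All primes ≡ 3 (mod 4) appear to even exponent (or don't appear), so by the two-squares theorem n IS expressible as a sum of two squares.
Step 3: Build a representation. Group n = k² · m with k = 3 and m = 61 · 89 = 5429 (a product of primes ≡ 1 (mod 4)); a representation of m scales to one of n via (k·x)² + (k·y)² = k²(x² + y²). Each prime p ≡ 1 (mod 4) is itself a sum of two squares; find a² by testing p − a² for a perfect square:
  61: 61 − 1² = 60, 61 − 2² = 57, 61 − 3² = 52, 61 − 4² = 45, 61 − 5² = 36 = 6² ⇒ 61 = 5² + 6².
  89: 89 − 1² = 88, 89 − 2² = 85, 89 − 3² = 80, 89 − 4² = 73, 89 − 5² = 64 = 8² ⇒ 89 = 5² + 8².
  Combine using the Brahmagupta–Fibonacci identity (a² + b²)(c² + d²) = (ac − bd)² + (ad + bc)² = (ac + bd)² + (ad − bc)²:
  61 · 89 = 5429: from (5² + 6²)(5² + 8²), take (5·5 − 6·8, 5·8 + 6·5) = (25 − 48, 40 + 30) = (-23, 70); dropping signs (only squares matter) gives (23, 70); check 23² + 70² = 529 + 4900 = 5429 ✓.
  Scale by k = 3: (3·23, 3·70) = (69, 210).
Step 4: Order so x ≤ y and verify: 69² + 210² = 4761 + 44100 = 48861 = n. ✓

n = 48861 = 69² + 210² (one valid representation with x ≤ y).


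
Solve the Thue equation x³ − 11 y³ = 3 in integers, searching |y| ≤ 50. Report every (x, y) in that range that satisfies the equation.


The equation is x³ - 11y³ = 3. For fixed y, x³ = 11·y³ + 3, so a solution requires the RHS to be a perfect cube.
Strategy: iterate y from -50 to 50, compute RHS = 11·y³ + 3, and check whether it is a (positive or negative) perfect cube.
Check small values of y:
  y = 0: RHS = 3 is not a perfect cube.
  y = 1: RHS = 14 is not a perfect cube.
  y = -1: RHS = -8 = (-2)³ ⇒ x = -2 works.
  y = 2: RHS = 91 is not a perfect cube.
  y = -2: RHS = -85 is not a perfect cube.
  y = 3: RHS = 300 is not a perfect cube.
  y = -3: RHS = -294 is not a perfect cube.
Continuing the search up to |y| = 50 finds no further solutions beyond those listed.
Collected solutions: (-2, -1).

Solutions (with |y| ≤ 50): (-2, -1).


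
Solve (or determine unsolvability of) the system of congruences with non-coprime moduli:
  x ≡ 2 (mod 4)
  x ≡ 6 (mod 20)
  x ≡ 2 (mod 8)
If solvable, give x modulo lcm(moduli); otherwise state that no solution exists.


Moduli 4, 20, 8 are not pairwise coprime, so CRT works modulo lcm(m_i) when all pairwise compatibility conditions hold.
Pairwise compatibility: gcd(m_i, m_j) must divide a_i - a_j for every pair.
Merge one congruence at a time:
  Start: x ≡ 2 (mod 4).
  Combine with x ≡ 6 (mod 20): gcd(4, 20) = 4; 6 - 2 = 4, which IS divisible by 4, so compatible.
    Write x = 2 + 4·t and substitute into x ≡ 6 (mod 20): 4·t ≡ 6 − 2 = 4 (mod 20).
    Divide the congruence (and modulus) by g = 4: 1·t ≡ 1 (mod 5).
    So t ≡ 1 (mod 5).
    Then x = 2 + 4·1 = 6, valid modulo lcm(4, 20) = 20: x ≡ 6 (mod 20).
  Combine with x ≡ 2 (mod 8): gcd(20, 8) = 4; 2 - 6 = -4, which IS divisible by 4, so compatible.
    Write x = 6 + 20·t and substitute into x ≡ 2 (mod 8): 20·t ≡ 2 − 6 = -4 (mod 8).
    Divide the congruence (and modulus) by g = 4: 5·t ≡ -1 (mod 2).
    Reduce coefficients mod 2: 1·t ≡ 1 (mod 2).
    So t ≡ 1 (mod 2).
    Then x = 6 + 20·1 = 26, valid modulo lcm(20, 8) = 40: x ≡ 26 (mod 40).
Verify: 26 mod 4 = 2, 26 mod 20 = 6, 26 mod 8 = 2.

x ≡ 26 (mod 40).


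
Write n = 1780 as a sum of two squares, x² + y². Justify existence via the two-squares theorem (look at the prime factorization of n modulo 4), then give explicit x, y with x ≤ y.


Step 1: Factor n = 1780 = 2^2 · 5 · 89.
Step 2: Check the mod-4 condition on each prime factor: 2 = 2 (special); 5 ≡ 1 (mod 4), exponent 1; 89 ≡ 1 (mod 4), exponent 1.
All primes ≡ 3 (mod 4) appear to even exponent (or don't appear), so by the two-squares theorem n IS expressible as a sum of two squares.
Step 3: Build a representation. Group n = k² · m with k = 2 and m = 5 · 89 = 445 (a product of primes ≡ 1 (mod 4)); a representation of m scales to one of n via (k·x)² + (k·y)² = k²(x² + y²). Each prime p ≡ 1 (mod 4) is itself a sum of two squares; find a² by testing p − a² for a perfect square:
  5: 5 − 1² = 4 = 2² ⇒ 5 = 1² + 2².
  89: 89 − 1² = 88, 89 − 2² = 85, 89 − 3² = 80, 89 − 4² = 73, 89 − 5² = 64 = 8² ⇒ 89 = 5² + 8².
  Combine using the Brahmagupta–Fibonacci identity (a² + b²)(c² + d²) = (ac − bd)² + (ad + bc)² = (ac + bd)² + (ad − bc)²:
  5 · 89 = 445: from (1² + 2²)(5² + 8²), take (1·5 − 2·8, 1·8 + 2·5) = (5 − 16, 8 + 10) = (-11, 18); dropping signs (only squares matter) gives (11, 18); check 11² + 18² = 121 + 324 = 445 ✓.
  Scale by k = 2: (2·11, 2·18) = (22, 36).
Step 4: Order so x ≤ y and verify: 22² + 36² = 484 + 1296 = 1780 = n. ✓

n = 1780 = 22² + 36² (one valid representation with x ≤ y).


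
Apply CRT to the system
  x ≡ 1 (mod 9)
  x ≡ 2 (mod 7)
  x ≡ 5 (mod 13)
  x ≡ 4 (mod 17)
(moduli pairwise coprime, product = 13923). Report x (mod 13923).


Product of moduli M = 9 · 7 · 13 · 17 = 13923.
Merge one congruence at a time:
  Start: x ≡ 1 (mod 9).
  Combine with x ≡ 2 (mod 7); new modulus lcm = 63.
    Write x = 1 + 9·t and substitute into x ≡ 2 (mod 7): 9·t ≡ 2 − 1 = 1 (mod 7).
    Reduce coefficients mod 7: 2·t ≡ 1 (mod 7).
    The inverse of 2 mod 7 is 4 (since 2·4 = 8 = 1·7 + 1), so t ≡ 4·1 = 4 ≡ 4 (mod 7).
    Then x = 1 + 9·4 = 37, valid modulo lcm(9, 7) = 63: x ≡ 37 (mod 63).
  Combine with x ≡ 5 (mod 13); new modulus lcm = 819.
    Write x = 37 + 63·t and substitute into x ≡ 5 (mod 13): 63·t ≡ 5 − 37 = -32 (mod 13).
    Reduce coefficients mod 13: 11·t ≡ 7 (mod 13).
    The inverse of 11 mod 13 is 6 (since 11·6 = 66 = 5·13 + 1), so t ≡ 6·7 = 42 ≡ 3 (mod 13).
    Then x = 37 + 63·3 = 226, valid modulo lcm(63, 13) = 819: x ≡ 226 (mod 819).
  Combine with x ≡ 4 (mod 17); new modulus lcm = 13923.
    Write x = 226 + 819·t and substitute into x ≡ 4 (mod 17): 819·t ≡ 4 − 226 = -222 (mod 17).
    Reduce coefficients mod 17: 3·t ≡ 16 (mod 17).
    The inverse of 3 mod 17 is 6 (since 3·6 = 18 = 1·17 + 1), so t ≡ 6·16 = 96 ≡ 11 (mod 17).
    Then x = 226 + 819·11 = 9235, valid modulo lcm(819, 17) = 13923: x ≡ 9235 (mod 13923).
Verify against each original: 9235 mod 9 = 1, 9235 mod 7 = 2, 9235 mod 13 = 5, 9235 mod 17 = 4.

x ≡ 9235 (mod 13923).


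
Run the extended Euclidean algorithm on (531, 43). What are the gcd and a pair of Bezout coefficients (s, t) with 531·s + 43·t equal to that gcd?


Euclidean algorithm on (531, 43) — divide until remainder is 0:
  531 = 12 · 43 + 15
  43 = 2 · 15 + 13
  15 = 1 · 13 + 2
  13 = 6 · 2 + 1
  2 = 2 · 1 + 0
gcd(531, 43) = 1.
Track Bezout coefficients alongside the remainders: start with r₀ = 531 = a·1 + b·0 (s = 1, t = 0) and r₁ = 43 = a·0 + b·1 (s = 0, t = 1); each new remainder r_{k+1} = r_{k-1} − q_k·r_k inherits s_{k+1} = s_{k-1} − q_k·s_k, t_{k+1} = t_{k-1} − q_k·t_k, so r_k = a·s_k + b·t_k at every step:
  q = 12: r = 15, s = 1 − 12·0 = 1, t = 0 − 12·1 = -12  (check: 531·1 + 43·(-12) = 15)
  q = 2: r = 13, s = 0 − 2·1 = -2, t = 1 − 2·(-12) = 25  (check: 531·(-2) + 43·25 = 13)
  q = 1: r = 2, s = 1 − 1·(-2) = 3, t = -12 − 1·25 = -37  (check: 531·3 + 43·(-37) = 2)
  q = 6: r = 1, s = -2 − 6·3 = -20, t = 25 − 6·(-37) = 247  (check: 531·(-20) + 43·247 = 1)
The row with r = 1 (the gcd) gives the Bezout coefficients s = -20, t = 247.
Result: 531 · (-20) + 43 · (247) = 1.

gcd(531, 43) = 1; s = -20, t = 247 (check: 531·(-20) + 43·247 = 1).


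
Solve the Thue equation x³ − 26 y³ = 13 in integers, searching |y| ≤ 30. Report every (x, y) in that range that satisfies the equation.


The equation is x³ - 26y³ = 13. For fixed y, x³ = 26·y³ + 13, so a solution requires the RHS to be a perfect cube.
Strategy: iterate y from -30 to 30, compute RHS = 26·y³ + 13, and check whether it is a (positive or negative) perfect cube.
Check small values of y:
  y = 0: RHS = 13 is not a perfect cube.
  y = 1: RHS = 39 is not a perfect cube.
  y = -1: RHS = -13 is not a perfect cube.
  y = 2: RHS = 221 is not a perfect cube.
  y = -2: RHS = -195 is not a perfect cube.
  y = 3: RHS = 715 is not a perfect cube.
  y = -3: RHS = -689 is not a perfect cube.
Continuing the search up to |y| = 30 finds no solutions either.
No (x, y) in the scanned range satisfies the equation.

No integer solutions with |y| ≤ 30.


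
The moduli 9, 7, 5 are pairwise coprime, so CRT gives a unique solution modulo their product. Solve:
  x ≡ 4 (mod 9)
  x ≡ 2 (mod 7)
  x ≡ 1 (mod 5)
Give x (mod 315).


Moduli 9, 7, 5 are pairwise coprime; by CRT there is a unique solution modulo M = 9 · 7 · 5 = 315.
Solve pairwise, accumulating the modulus:
  Start with x ≡ 4 (mod 9).
  Combine with x ≡ 2 (mod 7): since gcd(9, 7) = 1, we get a unique residue mod 63.
    Write x = 4 + 9·t and substitute into x ≡ 2 (mod 7): 9·t ≡ 2 − 4 = -2 (mod 7).
    Reduce coefficients mod 7: 2·t ≡ 5 (mod 7).
    The inverse of 2 mod 7 is 4 (since 2·4 = 8 = 1·7 + 1), so t ≡ 4·5 = 20 ≡ 6 (mod 7).
    Then x = 4 + 9·6 = 58, valid modulo lcm(9, 7) = 63: x ≡ 58 (mod 63).
  Combine with x ≡ 1 (mod 5): since gcd(63, 5) = 1, we get a unique residue mod 315.
    Write x = 58 + 63·t and substitute into x ≡ 1 (mod 5): 63·t ≡ 1 − 58 = -57 (mod 5).
    Reduce coefficients mod 5: 3·t ≡ 3 (mod 5).
    The inverse of 3 mod 5 is 2 (since 3·2 = 6 = 1·5 + 1), so t ≡ 2·3 = 6 ≡ 1 (mod 5).
    Then x = 58 + 63·1 = 121, valid modulo lcm(63, 5) = 315: x ≡ 121 (mod 315).
Verify: 121 mod 9 = 4 ✓, 121 mod 7 = 2 ✓, 121 mod 5 = 1 ✓.

x ≡ 121 (mod 315).


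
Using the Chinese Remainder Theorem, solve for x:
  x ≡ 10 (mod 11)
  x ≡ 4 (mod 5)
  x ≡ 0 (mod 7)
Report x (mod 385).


Moduli 11, 5, 7 are pairwise coprime; by CRT there is a unique solution modulo M = 11 · 5 · 7 = 385.
Solve pairwise, accumulating the modulus:
  Start with x ≡ 10 (mod 11).
  Combine with x ≡ 4 (mod 5): since gcd(11, 5) = 1, we get a unique residue mod 55.
    Write x = 10 + 11·t and substitute into x ≡ 4 (mod 5): 11·t ≡ 4 − 10 = -6 (mod 5).
    Reduce coefficients mod 5: 1·t ≡ 4 (mod 5).
    So t ≡ 4 (mod 5).
    Then x = 10 + 11·4 = 54, valid modulo lcm(11, 5) = 55: x ≡ 54 (mod 55).
  Combine with x ≡ 0 (mod 7): since gcd(55, 7) = 1, we get a unique residue mod 385.
    Write x = 54 + 55·t and substitute into x ≡ 0 (mod 7): 55·t ≡ 0 − 54 = -54 (mod 7).
    Reduce coefficients mod 7: 6·t ≡ 2 (mod 7).
    The inverse of 6 mod 7 is 6 (since 6·6 = 36 = 5·7 + 1), so t ≡ 6·2 = 12 ≡ 5 (mod 7).
    Then x = 54 + 55·5 = 329, valid modulo lcm(55, 7) = 385: x ≡ 329 (mod 385).
Verify: 329 mod 11 = 10 ✓, 329 mod 5 = 4 ✓, 329 mod 7 = 0 ✓.

x ≡ 329 (mod 385).


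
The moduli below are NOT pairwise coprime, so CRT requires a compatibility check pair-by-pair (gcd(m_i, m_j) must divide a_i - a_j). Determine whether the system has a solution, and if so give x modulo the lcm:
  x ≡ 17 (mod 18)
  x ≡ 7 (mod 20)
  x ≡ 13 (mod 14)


Moduli 18, 20, 14 are not pairwise coprime, so CRT works modulo lcm(m_i) when all pairwise compatibility conditions hold.
Pairwise compatibility: gcd(m_i, m_j) must divide a_i - a_j for every pair.
Merge one congruence at a time:
  Start: x ≡ 17 (mod 18).
  Combine with x ≡ 7 (mod 20): gcd(18, 20) = 2; 7 - 17 = -10, which IS divisible by 2, so compatible.
    Write x = 17 + 18·t and substitute into x ≡ 7 (mod 20): 18·t ≡ 7 − 17 = -10 (mod 20).
    Divide the congruence (and modulus) by g = 2: 9·t ≡ -5 (mod 10).
    Reduce coefficients mod 10: 9·t ≡ 5 (mod 10).
    The inverse of 9 mod 10 is 9 (since 9·9 = 81 = 8·10 + 1), so t ≡ 9·5 = 45 ≡ 5 (mod 10).
    Then x = 17 + 18·5 = 107, valid modulo lcm(18, 20) = 180: x ≡ 107 (mod 180).
  Combine with x ≡ 13 (mod 14): gcd(180, 14) = 2; 13 - 107 = -94, which IS divisible by 2, so compatible.
    Write x = 107 + 180·t and substitute into x ≡ 13 (mod 14): 180·t ≡ 13 − 107 = -94 (mod 14).
    Divide the congruence (and modulus) by g = 2: 90·t ≡ -47 (mod 7).
    Reduce coefficients mod 7: 6·t ≡ 2 (mod 7).
    The inverse of 6 mod 7 is 6 (since 6·6 = 36 = 5·7 + 1), so t ≡ 6·2 = 12 ≡ 5 (mod 7).
    Then x = 107 + 180·5 = 1007, valid modulo lcm(180, 14) = 1260: x ≡ 1007 (mod 1260).
Verify: 1007 mod 18 = 17, 1007 mod 20 = 7, 1007 mod 14 = 13.

x ≡ 1007 (mod 1260).


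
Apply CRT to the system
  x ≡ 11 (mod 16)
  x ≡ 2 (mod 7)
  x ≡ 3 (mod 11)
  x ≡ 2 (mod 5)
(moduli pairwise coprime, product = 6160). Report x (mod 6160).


Product of moduli M = 16 · 7 · 11 · 5 = 6160.
Merge one congruence at a time:
  Start: x ≡ 11 (mod 16).
  Combine with x ≡ 2 (mod 7); new modulus lcm = 112.
    Write x = 11 + 16·t and substitute into x ≡ 2 (mod 7): 16·t ≡ 2 − 11 = -9 (mod 7).
    Reduce coefficients mod 7: 2·t ≡ 5 (mod 7).
    The inverse of 2 mod 7 is 4 (since 2·4 = 8 = 1·7 + 1), so t ≡ 4·5 = 20 ≡ 6 (mod 7).
    Then x = 11 + 16·6 = 107, valid modulo lcm(16, 7) = 112: x ≡ 107 (mod 112).
  Combine with x ≡ 3 (mod 11); new modulus lcm = 1232.
    Write x = 107 + 112·t and substitute into x ≡ 3 (mod 11): 112·t ≡ 3 − 107 = -104 (mod 11).
    Reduce coefficients mod 11: 2·t ≡ 6 (mod 11).
    The inverse of 2 mod 11 is 6 (since 2·6 = 12 = 1·11 + 1), so t ≡ 6·6 = 36 ≡ 3 (mod 11).
    Then x = 107 + 112·3 = 443, valid modulo lcm(112, 11) = 1232: x ≡ 443 (mod 1232).
  Combine with x ≡ 2 (mod 5); new modulus lcm = 6160.
    Write x = 443 + 1232·t and substitute into x ≡ 2 (mod 5): 1232·t ≡ 2 − 443 = -441 (mod 5).
    Reduce coefficients mod 5: 2·t ≡ 4 (mod 5).
    The inverse of 2 mod 5 is 3 (since 2·3 = 6 = 1·5 + 1), so t ≡ 3·4 = 12 ≡ 2 (mod 5).
    Then x = 443 + 1232·2 = 2907, valid modulo lcm(1232, 5) = 6160: x ≡ 2907 (mod 6160).
Verify against each original: 2907 mod 16 = 11, 2907 mod 7 = 2, 2907 mod 11 = 3, 2907 mod 5 = 2.

x ≡ 2907 (mod 6160).


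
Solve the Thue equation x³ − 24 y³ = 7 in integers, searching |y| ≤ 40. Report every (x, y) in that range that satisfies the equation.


The equation is x³ - 24y³ = 7. For fixed y, x³ = 24·y³ + 7, so a solution requires the RHS to be a perfect cube.
Strategy: iterate y from -40 to 40, compute RHS = 24·y³ + 7, and check whether it is a (positive or negative) perfect cube.
Check small values of y:
  y = 0: RHS = 7 is not a perfect cube.
  y = 1: RHS = 31 is not a perfect cube.
  y = -1: RHS = -17 is not a perfect cube.
  y = 2: RHS = 199 is not a perfect cube.
  y = -2: RHS = -185 is not a perfect cube.
  y = 3: RHS = 655 is not a perfect cube.
  y = -3: RHS = -641 is not a perfect cube.
Continuing the search up to |y| = 40 finds no solutions either.
No (x, y) in the scanned range satisfies the equation.

No integer solutions with |y| ≤ 40.


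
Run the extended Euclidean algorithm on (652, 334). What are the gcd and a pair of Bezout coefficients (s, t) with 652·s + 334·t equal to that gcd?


Euclidean algorithm on (652, 334) — divide until remainder is 0:
  652 = 1 · 334 + 318
  334 = 1 · 318 + 16
  318 = 19 · 16 + 14
  16 = 1 · 14 + 2
  14 = 7 · 2 + 0
gcd(652, 334) = 2.
Track Bezout coefficients alongside the remainders: start with r₀ = 652 = a·1 + b·0 (s = 1, t = 0) and r₁ = 334 = a·0 + b·1 (s = 0, t = 1); each new remainder r_{k+1} = r_{k-1} − q_k·r_k inherits s_{k+1} = s_{k-1} − q_k·s_k, t_{k+1} = t_{k-1} − q_k·t_k, so r_k = a·s_k + b·t_k at every step:
  q = 1: r = 318, s = 1 − 1·0 = 1, t = 0 − 1·1 = -1  (check: 652·1 + 334·(-1) = 318)
  q = 1: r = 16, s = 0 − 1·1 = -1, t = 1 − 1·(-1) = 2  (check: 652·(-1) + 334·2 = 16)
  q = 19: r = 14, s = 1 − 19·(-1) = 20, t = -1 − 19·2 = -39  (check: 652·20 + 334·(-39) = 14)
  q = 1: r = 2, s = -1 − 1·20 = -21, t = 2 − 1·(-39) = 41  (check: 652·(-21) + 334·41 = 2)
The row with r = 2 (the gcd) gives the Bezout coefficients s = -21, t = 41.
Result: 652 · (-21) + 334 · (41) = 2.

gcd(652, 334) = 2; s = -21, t = 41 (check: 652·(-21) + 334·41 = 2).


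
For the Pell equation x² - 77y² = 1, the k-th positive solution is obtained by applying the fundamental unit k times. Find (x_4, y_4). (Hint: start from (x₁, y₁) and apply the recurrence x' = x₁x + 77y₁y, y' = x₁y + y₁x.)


Step 1: Find the fundamental solution (x₁, y₁) of x² - 77y² = 1.
  Expand √77 as a continued fraction. a₀ = ⌊√77⌋ = 8; iterate m_{k+1} = d_k·a_k − m_k, d_{k+1} = (77 − m_{k+1}²)/d_k, a_{k+1} = ⌊(a₀ + m_{k+1})/d_{k+1}⌋ (starting m₀ = 0, d₀ = 1), with convergents p_k = a_k·p_{k-1} + p_{k-2}, q_k = a_k·q_{k-1} + q_{k-2} (p₋₁ = 1, q₋₁ = 0):
  k = 0: a₀ = 8; p₀/q₀ = 8/1; p₀² − 77·q₀² = 64 − 77 = -13.
  k = 1: m = 8, d = 13, a = ⌊(8 + 8)/13⌋ = 1; p/q = (1·8 + 1)/(1·1 + 0) = 9/1; p² − 77·q² = 81 − 77 = 4.
  k = 2: m = 5, d = 4, a = ⌊(8 + 5)/4⌋ = 3; p/q = (3·9 + 8)/(3·1 + 1) = 35/4; p² − 77·q² = 1225 − 1232 = -7.
  k = 3: m = 7, d = 7, a = ⌊(8 + 7)/7⌋ = 2; p/q = (2·35 + 9)/(2·4 + 1) = 79/9; p² − 77·q² = 6241 − 6237 = 4.
  k = 4: m = 7, d = 4, a = ⌊(8 + 7)/4⌋ = 3; p/q = (3·79 + 35)/(3·9 + 4) = 272/31; p² − 77·q² = 73984 − 73997 = -13.
  k = 5: m = 5, d = 13, a = ⌊(8 + 5)/13⌋ = 1; p/q = (1·272 + 79)/(1·31 + 9) = 351/40; p² − 77·q² = 123201 − 123200 = 1.
  The first convergent with p² − 77·q² = 1 gives the fundamental solution (x₁, y₁) = (351, 40).
Step 2: Apply the recurrence (x_{n+1}, y_{n+1}) = (x₁x_n + 77y₁y_n, x₁y_n + y₁x_n) repeatedly.
  From (x_1, y_1) = (351, 40): x_2 = 351·351 + 77·40·40 = 246401; y_2 = 351·40 + 40·351 = 28080.
  From (x_2, y_2) = (246401, 28080): x_3 = 351·246401 + 77·40·28080 = 172973151; y_3 = 351·28080 + 40·246401 = 19712120.
  From (x_3, y_3) = (172973151, 19712120): x_4 = 351·172973151 + 77·40·19712120 = 121426905601; y_4 = 351·19712120 + 40·172973151 = 13837880160.
Step 3: Verify x_4² - 77·y_4² = 14744493403834165171201 - 14744493403834165171200 = 1 (should be 1). ✓

(x_1, y_1) = (351, 40); (x_4, y_4) = (121426905601, 13837880160).


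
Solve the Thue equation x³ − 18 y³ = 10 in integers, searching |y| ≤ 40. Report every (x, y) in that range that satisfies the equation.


The equation is x³ - 18y³ = 10. For fixed y, x³ = 18·y³ + 10, so a solution requires the RHS to be a perfect cube.
Strategy: iterate y from -40 to 40, compute RHS = 18·y³ + 10, and check whether it is a (positive or negative) perfect cube.
Check small values of y:
  y = 0: RHS = 10 is not a perfect cube.
  y = 1: RHS = 28 is not a perfect cube.
  y = -1: RHS = -8 = (-2)³ ⇒ x = -2 works.
  y = 2: RHS = 154 is not a perfect cube.
  y = -2: RHS = -134 is not a perfect cube.
  y = 3: RHS = 496 is not a perfect cube.
  y = -3: RHS = -476 is not a perfect cube.
Continuing the search up to |y| = 40 finds no further solutions beyond those listed.
Collected solutions: (-2, -1).

Solutions (with |y| ≤ 40): (-2, -1).


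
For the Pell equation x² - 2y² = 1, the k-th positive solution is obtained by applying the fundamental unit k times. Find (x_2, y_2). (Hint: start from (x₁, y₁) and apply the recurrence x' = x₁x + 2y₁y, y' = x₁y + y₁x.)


Step 1: Find the fundamental solution (x₁, y₁) of x² - 2y² = 1.
  Expand √2 as a continued fraction. a₀ = ⌊√2⌋ = 1; iterate m_{k+1} = d_k·a_k − m_k, d_{k+1} = (2 − m_{k+1}²)/d_k, a_{k+1} = ⌊(a₀ + m_{k+1})/d_{k+1}⌋ (starting m₀ = 0, d₀ = 1), with convergents p_k = a_k·p_{k-1} + p_{k-2}, q_k = a_k·q_{k-1} + q_{k-2} (p₋₁ = 1, q₋₁ = 0):
  k = 0: a₀ = 1; p₀/q₀ = 1/1; p₀² − 2·q₀² = 1 − 2 = -1.
  k = 1: m = 1, d = 1, a = ⌊(1 + 1)/1⌋ = 2; p/q = (2·1 + 1)/(2·1 + 0) = 3/2; p² − 2·q² = 9 − 8 = 1.
  The first convergent with p² − 2·q² = 1 gives the fundamental solution (x₁, y₁) = (3, 2).
Step 2: Apply the recurrence (x_{n+1}, y_{n+1}) = (x₁x_n + 2y₁y_n, x₁y_n + y₁x_n) repeatedly.
  From (x_1, y_1) = (3, 2): x_2 = 3·3 + 2·2·2 = 17; y_2 = 3·2 + 2·3 = 12.
Step 3: Verify x_2² - 2·y_2² = 289 - 288 = 1 (should be 1). ✓

(x_1, y_1) = (3, 2); (x_2, y_2) = (17, 12).


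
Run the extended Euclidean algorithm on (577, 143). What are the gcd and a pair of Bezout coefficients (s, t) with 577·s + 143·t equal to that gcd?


Euclidean algorithm on (577, 143) — divide until remainder is 0:
  577 = 4 · 143 + 5
  143 = 28 · 5 + 3
  5 = 1 · 3 + 2
  3 = 1 · 2 + 1
  2 = 2 · 1 + 0
gcd(577, 143) = 1.
Track Bezout coefficients alongside the remainders: start with r₀ = 577 = a·1 + b·0 (s = 1, t = 0) and r₁ = 143 = a·0 + b·1 (s = 0, t = 1); each new remainder r_{k+1} = r_{k-1} − q_k·r_k inherits s_{k+1} = s_{k-1} − q_k·s_k, t_{k+1} = t_{k-1} − q_k·t_k, so r_k = a·s_k + b·t_k at every step:
  q = 4: r = 5, s = 1 − 4·0 = 1, t = 0 − 4·1 = -4  (check: 577·1 + 143·(-4) = 5)
  q = 28: r = 3, s = 0 − 28·1 = -28, t = 1 − 28·(-4) = 113  (check: 577·(-28) + 143·113 = 3)
  q = 1: r = 2, s = 1 − 1·(-28) = 29, t = -4 − 1·113 = -117  (check: 577·29 + 143·(-117) = 2)
  q = 1: r = 1, s = -28 − 1·29 = -57, t = 113 − 1·(-117) = 230  (check: 577·(-57) + 143·230 = 1)
The row with r = 1 (the gcd) gives the Bezout coefficients s = -57, t = 230.
Result: 577 · (-57) + 143 · (230) = 1.

gcd(577, 143) = 1; s = -57, t = 230 (check: 577·(-57) + 143·230 = 1).


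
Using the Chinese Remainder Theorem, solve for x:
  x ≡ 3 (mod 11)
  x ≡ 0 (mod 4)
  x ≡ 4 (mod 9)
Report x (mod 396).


Moduli 11, 4, 9 are pairwise coprime; by CRT there is a unique solution modulo M = 11 · 4 · 9 = 396.
Solve pairwise, accumulating the modulus:
  Start with x ≡ 3 (mod 11).
  Combine with x ≡ 0 (mod 4): since gcd(11, 4) = 1, we get a unique residue mod 44.
    Write x = 3 + 11·t and substitute into x ≡ 0 (mod 4): 11·t ≡ 0 − 3 = -3 (mod 4).
    Reduce coefficients mod 4: 3·t ≡ 1 (mod 4).
    The inverse of 3 mod 4 is 3 (since 3·3 = 9 = 2·4 + 1), so t ≡ 3·1 = 3 ≡ 3 (mod 4).
    Then x = 3 + 11·3 = 36, valid modulo lcm(11, 4) = 44: x ≡ 36 (mod 44).
  Combine with x ≡ 4 (mod 9): since gcd(44, 9) = 1, we get a unique residue mod 396.
    Write x = 36 + 44·t and substitute into x ≡ 4 (mod 9): 44·t ≡ 4 − 36 = -32 (mod 9).
    Reduce coefficients mod 9: 8·t ≡ 4 (mod 9).
    The inverse of 8 mod 9 is 8 (since 8·8 = 64 = 7·9 + 1), so t ≡ 8·4 = 32 ≡ 5 (mod 9).
    Then x = 36 + 44·5 = 256, valid modulo lcm(44, 9) = 396: x ≡ 256 (mod 396).
Verify: 256 mod 11 = 3 ✓, 256 mod 4 = 0 ✓, 256 mod 9 = 4 ✓.

x ≡ 256 (mod 396).


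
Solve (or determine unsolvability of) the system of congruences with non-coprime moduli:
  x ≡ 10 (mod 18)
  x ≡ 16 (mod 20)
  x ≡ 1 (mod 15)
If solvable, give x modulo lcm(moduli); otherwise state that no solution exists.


Moduli 18, 20, 15 are not pairwise coprime, so CRT works modulo lcm(m_i) when all pairwise compatibility conditions hold.
Pairwise compatibility: gcd(m_i, m_j) must divide a_i - a_j for every pair.
Merge one congruence at a time:
  Start: x ≡ 10 (mod 18).
  Combine with x ≡ 16 (mod 20): gcd(18, 20) = 2; 16 - 10 = 6, which IS divisible by 2, so compatible.
    Write x = 10 + 18·t and substitute into x ≡ 16 (mod 20): 18·t ≡ 16 − 10 = 6 (mod 20).
    Divide the congruence (and modulus) by g = 2: 9·t ≡ 3 (mod 10).
    The inverse of 9 mod 10 is 9 (since 9·9 = 81 = 8·10 + 1), so t ≡ 9·3 = 27 ≡ 7 (mod 10).
    Then x = 10 + 18·7 = 136, valid modulo lcm(18, 20) = 180: x ≡ 136 (mod 180).
  Combine with x ≡ 1 (mod 15): gcd(180, 15) = 15; 1 - 136 = -135, which IS divisible by 15, so compatible.
    Write x = 136 + 180·t and substitute into x ≡ 1 (mod 15): 180·t ≡ 1 − 136 = -135 (mod 15).
    Divide the congruence (and modulus) by g = 15: 12·t ≡ -9 (mod 1).
    Modulo 1 every t works; take t = 0.
    Then x = 136 + 180·0 = 136, valid modulo lcm(180, 15) = 180: x ≡ 136 (mod 180).
Verify: 136 mod 18 = 10, 136 mod 20 = 16, 136 mod 15 = 1.

x ≡ 136 (mod 180).


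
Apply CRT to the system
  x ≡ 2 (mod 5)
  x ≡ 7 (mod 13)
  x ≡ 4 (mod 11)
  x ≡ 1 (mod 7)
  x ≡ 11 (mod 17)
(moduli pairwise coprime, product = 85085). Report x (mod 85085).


Product of moduli M = 5 · 13 · 11 · 7 · 17 = 85085.
Merge one congruence at a time:
  Start: x ≡ 2 (mod 5).
  Combine with x ≡ 7 (mod 13); new modulus lcm = 65.
    Write x = 2 + 5·t and substitute into x ≡ 7 (mod 13): 5·t ≡ 7 − 2 = 5 (mod 13).
    The inverse of 5 mod 13 is 8 (since 5·8 = 40 = 3·13 + 1), so t ≡ 8·5 = 40 ≡ 1 (mod 13).
    Then x = 2 + 5·1 = 7, valid modulo lcm(5, 13) = 65: x ≡ 7 (mod 65).
  Combine with x ≡ 4 (mod 11); new modulus lcm = 715.
    Write x = 7 + 65·t and substitute into x ≡ 4 (mod 11): 65·t ≡ 4 − 7 = -3 (mod 11).
    Reduce coefficients mod 11: 10·t ≡ 8 (mod 11).
    The inverse of 10 mod 11 is 10 (since 10·10 = 100 = 9·11 + 1), so t ≡ 10·8 = 80 ≡ 3 (mod 11).
    Then x = 7 + 65·3 = 202, valid modulo lcm(65, 11) = 715: x ≡ 202 (mod 715).
  Combine with x ≡ 1 (mod 7); new modulus lcm = 5005.
    Write x = 202 + 715·t and substitute into x ≡ 1 (mod 7): 715·t ≡ 1 − 202 = -201 (mod 7).
    Reduce coefficients mod 7: 1·t ≡ 2 (mod 7).
    So t ≡ 2 (mod 7).
    Then x = 202 + 715·2 = 1632, valid modulo lcm(715, 7) = 5005: x ≡ 1632 (mod 5005).
  Combine with x ≡ 11 (mod 17); new modulus lcm = 85085.
    Write x = 1632 + 5005·t and substitute into x ≡ 11 (mod 17): 5005·t ≡ 11 − 1632 = -1621 (mod 17).
    Reduce coefficients mod 17: 7·t ≡ 11 (mod 17).
    The inverse of 7 mod 17 is 5 (since 7·5 = 35 = 2·17 + 1), so t ≡ 5·11 = 55 ≡ 4 (mod 17).
    Then x = 1632 + 5005·4 = 21652, valid modulo lcm(5005, 17) = 85085: x ≡ 21652 (mod 85085).
Verify against each original: 21652 mod 5 = 2, 21652 mod 13 = 7, 21652 mod 11 = 4, 21652 mod 7 = 1, 21652 mod 17 = 11.

x ≡ 21652 (mod 85085).


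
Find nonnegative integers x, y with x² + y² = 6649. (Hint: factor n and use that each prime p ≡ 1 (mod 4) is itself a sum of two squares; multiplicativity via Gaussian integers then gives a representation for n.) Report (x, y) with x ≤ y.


Step 1: Factor n = 6649 = 61 · 109.
Step 2: Check the mod-4 condition on each prime factor: 61 ≡ 1 (mod 4), exponent 1; 109 ≡ 1 (mod 4), exponent 1.
All primes ≡ 3 (mod 4) appear to even exponent (or don't appear), so by the two-squares theorem n IS expressible as a sum of two squares.
Step 3: Build a representation. Here n = 61 · 109 is a product of primes ≡ 1 (mod 4). Each prime p ≡ 1 (mod 4) is itself a sum of two squares; find a² by testing p − a² for a perfect square:
  61: 61 − 1² = 60, 61 − 2² = 57, 61 − 3² = 52, 61 − 4² = 45, 61 − 5² = 36 = 6² ⇒ 61 = 5² + 6².
  109: 109 − 1² = 108, 109 − 2² = 105, 109 − 3² = 100 = 10² ⇒ 109 = 3² + 10².
  Combine using the Brahmagupta–Fibonacci identity (a² + b²)(c² + d²) = (ac − bd)² + (ad + bc)² = (ac + bd)² + (ad − bc)²:
  61 · 109 = 6649: from (5² + 6²)(3² + 10²), take (5·3 − 6·10, 5·10 + 6·3) = (15 − 60, 50 + 18) = (-45, 68); dropping signs (only squares matter) gives (45, 68); check 45² + 68² = 2025 + 4624 = 6649 ✓.
Step 4: Order so x ≤ y and verify: 45² + 68² = 2025 + 4624 = 6649 = n. ✓

n = 6649 = 45² + 68² (one valid representation with x ≤ y).


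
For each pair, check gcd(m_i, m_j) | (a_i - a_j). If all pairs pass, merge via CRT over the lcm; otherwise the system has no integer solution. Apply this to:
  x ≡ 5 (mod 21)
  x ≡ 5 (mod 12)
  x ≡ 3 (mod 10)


Moduli 21, 12, 10 are not pairwise coprime, so CRT works modulo lcm(m_i) when all pairwise compatibility conditions hold.
Pairwise compatibility: gcd(m_i, m_j) must divide a_i - a_j for every pair.
Merge one congruence at a time:
  Start: x ≡ 5 (mod 21).
  Combine with x ≡ 5 (mod 12): gcd(21, 12) = 3; 5 - 5 = 0, which IS divisible by 3, so compatible.
    Write x = 5 + 21·t and substitute into x ≡ 5 (mod 12): 21·t ≡ 5 − 5 = 0 (mod 12).
    Divide the congruence (and modulus) by g = 3: 7·t ≡ 0 (mod 4).
    Reduce coefficients mod 4: 3·t ≡ 0 (mod 4).
    The inverse of 3 mod 4 is 3 (since 3·3 = 9 = 2·4 + 1), so t ≡ 3·0 = 0 ≡ 0 (mod 4).
    Then x = 5 + 21·0 = 5, valid modulo lcm(21, 12) = 84: x ≡ 5 (mod 84).
  Combine with x ≡ 3 (mod 10): gcd(84, 10) = 2; 3 - 5 = -2, which IS divisible by 2, so compatible.
    Write x = 5 + 84·t and substitute into x ≡ 3 (mod 10): 84·t ≡ 3 − 5 = -2 (mod 10).
    Divide the congruence (and modulus) by g = 2: 42·t ≡ -1 (mod 5).
    Reduce coefficients mod 5: 2·t ≡ 4 (mod 5).
    The inverse of 2 mod 5 is 3 (since 2·3 = 6 = 1·5 + 1), so t ≡ 3·4 = 12 ≡ 2 (mod 5).
    Then x = 5 + 84·2 = 173, valid modulo lcm(84, 10) = 420: x ≡ 173 (mod 420).
Verify: 173 mod 21 = 5, 173 mod 12 = 5, 173 mod 10 = 3.

x ≡ 173 (mod 420).


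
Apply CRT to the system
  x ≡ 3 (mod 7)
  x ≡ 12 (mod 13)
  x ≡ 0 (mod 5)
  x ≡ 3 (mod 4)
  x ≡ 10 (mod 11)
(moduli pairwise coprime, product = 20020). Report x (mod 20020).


Product of moduli M = 7 · 13 · 5 · 4 · 11 = 20020.
Merge one congruence at a time:
  Start: x ≡ 3 (mod 7).
  Combine with x ≡ 12 (mod 13); new modulus lcm = 91.
    Write x = 3 + 7·t and substitute into x ≡ 12 (mod 13): 7·t ≡ 12 − 3 = 9 (mod 13).
    The inverse of 7 mod 13 is 2 (since 7·2 = 14 = 1·13 + 1), so t ≡ 2·9 = 18 ≡ 5 (mod 13).
    Then x = 3 + 7·5 = 38, valid modulo lcm(7, 13) = 91: x ≡ 38 (mod 91).
  Combine with x ≡ 0 (mod 5); new modulus lcm = 455.
    Write x = 38 + 91·t and substitute into x ≡ 0 (mod 5): 91·t ≡ 0 − 38 = -38 (mod 5).
    Reduce coefficients mod 5: 1·t ≡ 2 (mod 5).
    So t ≡ 2 (mod 5).
    Then x = 38 + 91·2 = 220, valid modulo lcm(91, 5) = 455: x ≡ 220 (mod 455).
  Combine with x ≡ 3 (mod 4); new modulus lcm = 1820.
    Write x = 220 + 455·t and substitute into x ≡ 3 (mod 4): 455·t ≡ 3 − 220 = -217 (mod 4).
    Reduce coefficients mod 4: 3·t ≡ 3 (mod 4).
    The inverse of 3 mod 4 is 3 (since 3·3 = 9 = 2·4 + 1), so t ≡ 3·3 = 9 ≡ 1 (mod 4).
    Then x = 220 + 455·1 = 675, valid modulo lcm(455, 4) = 1820: x ≡ 675 (mod 1820).
  Combine with x ≡ 10 (mod 11); new modulus lcm = 20020.
    Write x = 675 + 1820·t and substitute into x ≡ 10 (mod 11): 1820·t ≡ 10 − 675 = -665 (mod 11).
    Reduce coefficients mod 11: 5·t ≡ 6 (mod 11).
    The inverse of 5 mod 11 is 9 (since 5·9 = 45 = 4·11 + 1), so t ≡ 9·6 = 54 ≡ 10 (mod 11).
    Then x = 675 + 1820·10 = 18875, valid modulo lcm(1820, 11) = 20020: x ≡ 18875 (mod 20020).
Verify against each original: 18875 mod 7 = 3, 18875 mod 13 = 12, 18875 mod 5 = 0, 18875 mod 4 = 3, 18875 mod 11 = 10.

x ≡ 18875 (mod 20020).


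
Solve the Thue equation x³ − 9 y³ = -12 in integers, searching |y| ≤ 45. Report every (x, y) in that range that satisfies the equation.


The equation is x³ - 9y³ = -12. For fixed y, x³ = 9·y³ − 12, so a solution requires the RHS to be a perfect cube.
Strategy: iterate y from -45 to 45, compute RHS = 9·y³ − 12, and check whether it is a (positive or negative) perfect cube.
Check small values of y:
  y = 0: RHS = -12 is not a perfect cube.
  y = 1: RHS = -3 is not a perfect cube.
  y = -1: RHS = -21 is not a perfect cube.
  y = 2: RHS = 60 is not a perfect cube.
  y = -2: RHS = -84 is not a perfect cube.
  y = 3: RHS = 231 is not a perfect cube.
  y = -3: RHS = -255 is not a perfect cube.
Continuing the search up to |y| = 45 finds no solutions either.
No (x, y) in the scanned range satisfies the equation.

No integer solutions with |y| ≤ 45.


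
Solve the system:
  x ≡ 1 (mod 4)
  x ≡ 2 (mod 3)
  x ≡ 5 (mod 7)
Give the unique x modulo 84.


Moduli 4, 3, 7 are pairwise coprime; by CRT there is a unique solution modulo M = 4 · 3 · 7 = 84.
Solve pairwise, accumulating the modulus:
  Start with x ≡ 1 (mod 4).
  Combine with x ≡ 2 (mod 3): since gcd(4, 3) = 1, we get a unique residue mod 12.
    Write x = 1 + 4·t and substitute into x ≡ 2 (mod 3): 4·t ≡ 2 − 1 = 1 (mod 3).
    Reduce coefficients mod 3: 1·t ≡ 1 (mod 3).
    So t ≡ 1 (mod 3).
    Then x = 1 + 4·1 = 5, valid modulo lcm(4, 3) = 12: x ≡ 5 (mod 12).
  Combine with x ≡ 5 (mod 7): since gcd(12, 7) = 1, we get a unique residue mod 84.
    Write x = 5 + 12·t and substitute into x ≡ 5 (mod 7): 12·t ≡ 5 − 5 = 0 (mod 7).
    Reduce coefficients mod 7: 5·t ≡ 0 (mod 7).
    The inverse of 5 mod 7 is 3 (since 5·3 = 15 = 2·7 + 1), so t ≡ 3·0 = 0 ≡ 0 (mod 7).
    Then x = 5 + 12·0 = 5, valid modulo lcm(12, 7) = 84: x ≡ 5 (mod 84).
Verify: 5 mod 4 = 1 ✓, 5 mod 3 = 2 ✓, 5 mod 7 = 5 ✓.

x ≡ 5 (mod 84).


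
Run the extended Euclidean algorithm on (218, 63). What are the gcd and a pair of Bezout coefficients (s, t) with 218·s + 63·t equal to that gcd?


Euclidean algorithm on (218, 63) — divide until remainder is 0:
  218 = 3 · 63 + 29
  63 = 2 · 29 + 5
  29 = 5 · 5 + 4
  5 = 1 · 4 + 1
  4 = 4 · 1 + 0
gcd(218, 63) = 1.
Track Bezout coefficients alongside the remainders: start with r₀ = 218 = a·1 + b·0 (s = 1, t = 0) and r₁ = 63 = a·0 + b·1 (s = 0, t = 1); each new remainder r_{k+1} = r_{k-1} − q_k·r_k inherits s_{k+1} = s_{k-1} − q_k·s_k, t_{k+1} = t_{k-1} − q_k·t_k, so r_k = a·s_k + b·t_k at every step:
  q = 3: r = 29, s = 1 − 3·0 = 1, t = 0 − 3·1 = -3  (check: 218·1 + 63·(-3) = 29)
  q = 2: r = 5, s = 0 − 2·1 = -2, t = 1 − 2·(-3) = 7  (check: 218·(-2) + 63·7 = 5)
  q = 5: r = 4, s = 1 − 5·(-2) = 11, t = -3 − 5·7 = -38  (check: 218·11 + 63·(-38) = 4)
  q = 1: r = 1, s = -2 − 1·11 = -13, t = 7 − 1·(-38) = 45  (check: 218·(-13) + 63·45 = 1)
The row with r = 1 (the gcd) gives the Bezout coefficients s = -13, t = 45.
Result: 218 · (-13) + 63 · (45) = 1.

gcd(218, 63) = 1; s = -13, t = 45 (check: 218·(-13) + 63·45 = 1).
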